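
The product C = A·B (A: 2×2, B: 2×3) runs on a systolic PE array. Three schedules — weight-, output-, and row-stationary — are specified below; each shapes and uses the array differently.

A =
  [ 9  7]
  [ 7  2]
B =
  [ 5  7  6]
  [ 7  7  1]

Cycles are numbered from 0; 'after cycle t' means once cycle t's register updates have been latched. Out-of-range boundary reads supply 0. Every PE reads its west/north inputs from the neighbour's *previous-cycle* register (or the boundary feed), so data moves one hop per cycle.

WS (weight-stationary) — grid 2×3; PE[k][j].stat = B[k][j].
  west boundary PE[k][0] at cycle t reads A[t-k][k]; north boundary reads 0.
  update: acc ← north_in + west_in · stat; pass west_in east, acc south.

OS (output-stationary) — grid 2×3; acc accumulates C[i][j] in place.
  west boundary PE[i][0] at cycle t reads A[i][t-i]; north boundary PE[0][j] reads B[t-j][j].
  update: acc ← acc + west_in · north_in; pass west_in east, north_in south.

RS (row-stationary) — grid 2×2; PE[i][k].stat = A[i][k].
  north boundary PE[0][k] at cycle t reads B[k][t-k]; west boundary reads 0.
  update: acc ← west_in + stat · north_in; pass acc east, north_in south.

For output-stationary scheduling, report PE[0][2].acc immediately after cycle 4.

OS (2×3). Following PE[0][2] plus its west/north inputs:
  step 0 · PE0,1: acc=0; fwd→0 fwd↓0
  step 0 · PE0,2: acc=0; fwd→0 fwd↓0
  step 1 · PE0,1: acc=63; fwd→9 fwd↓7
  step 1 · PE0,2: acc=0; fwd→0 fwd↓0
  step 2 · PE0,1: acc=112; fwd→7 fwd↓7
  step 2 · PE0,2: acc=54; fwd→9 fwd↓6
  step 3 · PE0,1: acc=112; fwd→0 fwd↓0
  step 3 · PE0,2: acc=61; fwd→7 fwd↓1
  step 4 · PE0,1: acc=112; fwd→0 fwd↓0
  step 4 · PE0,2: acc=61; fwd→0 fwd↓0

PE[0][2].acc = 61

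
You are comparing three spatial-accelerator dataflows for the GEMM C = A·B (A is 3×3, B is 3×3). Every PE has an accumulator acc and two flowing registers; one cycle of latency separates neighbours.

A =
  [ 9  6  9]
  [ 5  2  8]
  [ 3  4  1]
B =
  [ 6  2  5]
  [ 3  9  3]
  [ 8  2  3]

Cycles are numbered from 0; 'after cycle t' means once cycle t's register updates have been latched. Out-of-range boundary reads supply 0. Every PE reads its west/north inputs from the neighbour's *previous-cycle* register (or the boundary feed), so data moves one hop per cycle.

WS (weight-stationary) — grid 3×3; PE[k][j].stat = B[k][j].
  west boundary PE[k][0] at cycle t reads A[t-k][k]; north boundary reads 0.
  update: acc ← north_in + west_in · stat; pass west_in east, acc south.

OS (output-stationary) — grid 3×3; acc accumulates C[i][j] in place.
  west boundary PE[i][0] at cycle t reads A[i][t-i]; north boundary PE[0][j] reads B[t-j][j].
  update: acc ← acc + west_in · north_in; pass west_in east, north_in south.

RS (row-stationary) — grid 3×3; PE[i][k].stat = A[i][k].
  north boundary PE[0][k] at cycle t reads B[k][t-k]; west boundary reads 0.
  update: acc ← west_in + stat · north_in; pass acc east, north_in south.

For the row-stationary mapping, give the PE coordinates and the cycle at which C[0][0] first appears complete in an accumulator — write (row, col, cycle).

(row, col, cycle) = (0, 2, 2)

Under RS, C[0][0] lands at PE[0][2]:
  @0  [0,2]  acc 0  |  →0  ↓0
  @1  [0,2]  acc 0  |  →0  ↓0
  @2  [0,2]  acc 144  |  →144  ↓8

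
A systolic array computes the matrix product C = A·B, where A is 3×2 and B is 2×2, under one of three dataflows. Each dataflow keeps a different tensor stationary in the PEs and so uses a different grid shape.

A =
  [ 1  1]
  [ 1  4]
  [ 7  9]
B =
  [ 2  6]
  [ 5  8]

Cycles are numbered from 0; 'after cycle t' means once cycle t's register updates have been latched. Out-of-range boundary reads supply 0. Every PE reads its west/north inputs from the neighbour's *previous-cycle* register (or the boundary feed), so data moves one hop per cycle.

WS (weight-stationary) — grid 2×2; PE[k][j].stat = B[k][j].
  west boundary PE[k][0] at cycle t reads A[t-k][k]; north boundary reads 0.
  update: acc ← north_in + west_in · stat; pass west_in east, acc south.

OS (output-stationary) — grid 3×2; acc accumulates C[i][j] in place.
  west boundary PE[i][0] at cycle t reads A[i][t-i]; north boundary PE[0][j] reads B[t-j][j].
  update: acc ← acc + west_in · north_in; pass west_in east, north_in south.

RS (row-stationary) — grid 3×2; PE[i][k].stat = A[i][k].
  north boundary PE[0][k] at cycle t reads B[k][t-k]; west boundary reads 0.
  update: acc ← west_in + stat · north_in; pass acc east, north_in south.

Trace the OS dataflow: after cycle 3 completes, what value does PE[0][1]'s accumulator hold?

OS on a 3×2 grid — tracing PE[0][1] and its feeders:
  step 0 · PE0,0: acc=2; fwd→1 fwd↓2
  step 0 · PE0,1: acc=0; fwd→0 fwd↓0
  step 1 · PE0,0: acc=7; fwd→1 fwd↓5
  step 1 · PE0,1: acc=6; fwd→1 fwd↓6
  step 2 · PE0,0: acc=7; fwd→0 fwd↓0
  step 2 · PE0,1: acc=14; fwd→1 fwd↓8
  step 3 · PE0,0: acc=7; fwd→0 fwd↓0
  step 3 · PE0,1: acc=14; fwd→0 fwd↓0

PE[0][1].acc = 14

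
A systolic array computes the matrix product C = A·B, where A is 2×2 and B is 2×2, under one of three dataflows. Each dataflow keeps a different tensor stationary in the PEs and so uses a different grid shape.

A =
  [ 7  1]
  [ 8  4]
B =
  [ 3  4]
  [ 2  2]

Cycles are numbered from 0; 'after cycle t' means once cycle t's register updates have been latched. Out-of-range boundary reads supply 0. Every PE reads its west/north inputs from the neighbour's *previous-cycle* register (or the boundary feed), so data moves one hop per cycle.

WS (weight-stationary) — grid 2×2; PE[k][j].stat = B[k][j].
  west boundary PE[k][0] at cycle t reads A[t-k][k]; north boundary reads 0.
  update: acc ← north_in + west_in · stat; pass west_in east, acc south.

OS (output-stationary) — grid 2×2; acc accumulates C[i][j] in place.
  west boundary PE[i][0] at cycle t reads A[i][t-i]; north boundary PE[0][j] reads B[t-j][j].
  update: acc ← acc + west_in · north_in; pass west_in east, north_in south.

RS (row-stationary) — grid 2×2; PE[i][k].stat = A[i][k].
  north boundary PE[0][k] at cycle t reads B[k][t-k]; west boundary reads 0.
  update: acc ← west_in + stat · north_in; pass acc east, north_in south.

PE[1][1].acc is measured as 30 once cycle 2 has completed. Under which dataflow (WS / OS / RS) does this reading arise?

Under WS (2×2), PE[1][1]:
  cycle 0: PE[1][1] → acc 0, east 0, south 0
  cycle 1: PE[1][1] → acc 0, east 0, south 0
  cycle 2: PE[1][1] → acc 30, east 1, south 30
Under OS (2×2), PE[1][1]:
  cycle 0: PE[1][1] → acc 0, east 0, south 0
  cycle 1: PE[1][1] → acc 0, east 0, south 0
  cycle 2: PE[1][1] → acc 32, east 8, south 4
Under RS (2×2), PE[1][1]:
  cycle 0: PE[1][1] → acc 0, east 0, south 0
  cycle 1: PE[1][1] → acc 0, east 0, south 0
  cycle 2: PE[1][1] → acc 32, east 32, south 2

dataflow = WS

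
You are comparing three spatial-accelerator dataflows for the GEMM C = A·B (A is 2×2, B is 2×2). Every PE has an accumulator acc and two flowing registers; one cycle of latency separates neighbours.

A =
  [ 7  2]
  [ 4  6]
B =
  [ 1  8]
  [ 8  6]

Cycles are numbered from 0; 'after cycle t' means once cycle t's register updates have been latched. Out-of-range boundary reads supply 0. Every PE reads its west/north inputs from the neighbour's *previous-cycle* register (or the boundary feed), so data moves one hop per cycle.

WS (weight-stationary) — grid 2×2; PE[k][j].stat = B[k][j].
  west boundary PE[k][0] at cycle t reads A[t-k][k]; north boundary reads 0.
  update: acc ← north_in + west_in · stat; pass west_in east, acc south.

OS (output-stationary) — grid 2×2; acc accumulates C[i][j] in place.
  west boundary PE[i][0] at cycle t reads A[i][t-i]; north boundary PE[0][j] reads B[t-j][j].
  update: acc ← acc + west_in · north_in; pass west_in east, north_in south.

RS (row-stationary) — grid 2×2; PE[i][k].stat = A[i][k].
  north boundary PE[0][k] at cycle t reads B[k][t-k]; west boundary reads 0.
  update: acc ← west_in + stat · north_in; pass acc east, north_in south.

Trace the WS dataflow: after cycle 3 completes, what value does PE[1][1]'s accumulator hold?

PE[1][1].acc = 68

Tracing WS — 2×2 array, target PE[1][1]:
  [0] (0,1) acc=0 (h:0 v:0)
  [0] (1,0) acc=0 (h:0 v:0)
  [0] (1,1) acc=0 (h:0 v:0)
  [1] (0,1) acc=56 (h:7 v:56)
  [1] (1,0) acc=23 (h:2 v:23)
  [1] (1,1) acc=0 (h:0 v:0)
  [2] (0,1) acc=32 (h:4 v:32)
  [2] (1,0) acc=52 (h:6 v:52)
  [2] (1,1) acc=68 (h:2 v:68)
  [3] (0,1) acc=0 (h:0 v:0)
  [3] (1,0) acc=0 (h:0 v:0)
  [3] (1,1) acc=68 (h:6 v:68)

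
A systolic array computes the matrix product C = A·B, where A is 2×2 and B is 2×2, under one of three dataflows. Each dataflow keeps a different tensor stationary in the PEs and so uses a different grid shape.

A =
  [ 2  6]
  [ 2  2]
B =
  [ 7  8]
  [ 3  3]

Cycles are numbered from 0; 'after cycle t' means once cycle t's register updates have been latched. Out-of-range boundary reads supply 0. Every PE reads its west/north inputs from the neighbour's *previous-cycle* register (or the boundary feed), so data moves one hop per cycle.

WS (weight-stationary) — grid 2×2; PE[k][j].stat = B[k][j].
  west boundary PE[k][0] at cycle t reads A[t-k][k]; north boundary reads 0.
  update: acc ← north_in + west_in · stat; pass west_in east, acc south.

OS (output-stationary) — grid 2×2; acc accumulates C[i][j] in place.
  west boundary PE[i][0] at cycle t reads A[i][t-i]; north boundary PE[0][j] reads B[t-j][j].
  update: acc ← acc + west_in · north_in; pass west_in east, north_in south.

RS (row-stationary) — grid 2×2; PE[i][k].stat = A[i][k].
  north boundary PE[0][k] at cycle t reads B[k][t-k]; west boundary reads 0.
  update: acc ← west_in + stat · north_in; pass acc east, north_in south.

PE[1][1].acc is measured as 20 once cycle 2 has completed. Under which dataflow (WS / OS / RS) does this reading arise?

dataflow = RS

Under WS (2×2), PE[1][1]:
  @0  [1,1]  acc 0  |  →0  ↓0
  @1  [1,1]  acc 0  |  →0  ↓0
  @2  [1,1]  acc 34  |  →6  ↓34
Under OS (2×2), PE[1][1]:
  @0  [1,1]  acc 0  |  →0  ↓0
  @1  [1,1]  acc 0  |  →0  ↓0
  @2  [1,1]  acc 16  |  →2  ↓8
Under RS (2×2), PE[1][1]:
  @0  [1,1]  acc 0  |  →0  ↓0
  @1  [1,1]  acc 0  |  →0  ↓0
  @2  [1,1]  acc 20  |  →20  ↓3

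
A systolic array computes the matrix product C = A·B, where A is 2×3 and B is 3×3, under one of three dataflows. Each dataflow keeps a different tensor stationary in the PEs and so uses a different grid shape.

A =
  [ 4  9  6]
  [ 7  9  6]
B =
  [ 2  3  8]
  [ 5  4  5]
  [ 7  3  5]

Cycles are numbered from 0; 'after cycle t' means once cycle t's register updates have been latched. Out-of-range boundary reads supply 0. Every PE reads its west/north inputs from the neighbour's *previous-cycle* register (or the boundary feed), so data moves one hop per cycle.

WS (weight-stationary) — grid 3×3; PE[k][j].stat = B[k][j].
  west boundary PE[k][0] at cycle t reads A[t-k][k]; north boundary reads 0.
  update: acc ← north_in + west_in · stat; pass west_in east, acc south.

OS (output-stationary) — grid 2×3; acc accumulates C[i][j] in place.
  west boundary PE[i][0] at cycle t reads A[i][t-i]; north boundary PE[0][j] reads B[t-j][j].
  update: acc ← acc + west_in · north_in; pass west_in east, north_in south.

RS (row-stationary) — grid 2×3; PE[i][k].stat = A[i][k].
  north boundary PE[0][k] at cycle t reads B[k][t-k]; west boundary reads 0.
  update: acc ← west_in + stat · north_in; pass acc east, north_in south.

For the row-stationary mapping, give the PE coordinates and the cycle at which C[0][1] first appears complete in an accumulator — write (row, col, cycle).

Under RS, C[0][1] lands at PE[0][2]:
  cycle 0: PE[0][2] → acc 0, east 0, south 0
  cycle 1: PE[0][2] → acc 0, east 0, south 0
  cycle 2: PE[0][2] → acc 95, east 95, south 7
  cycle 3: PE[0][2] → acc 66, east 66, south 3

(row, col, cycle) = (0, 2, 3)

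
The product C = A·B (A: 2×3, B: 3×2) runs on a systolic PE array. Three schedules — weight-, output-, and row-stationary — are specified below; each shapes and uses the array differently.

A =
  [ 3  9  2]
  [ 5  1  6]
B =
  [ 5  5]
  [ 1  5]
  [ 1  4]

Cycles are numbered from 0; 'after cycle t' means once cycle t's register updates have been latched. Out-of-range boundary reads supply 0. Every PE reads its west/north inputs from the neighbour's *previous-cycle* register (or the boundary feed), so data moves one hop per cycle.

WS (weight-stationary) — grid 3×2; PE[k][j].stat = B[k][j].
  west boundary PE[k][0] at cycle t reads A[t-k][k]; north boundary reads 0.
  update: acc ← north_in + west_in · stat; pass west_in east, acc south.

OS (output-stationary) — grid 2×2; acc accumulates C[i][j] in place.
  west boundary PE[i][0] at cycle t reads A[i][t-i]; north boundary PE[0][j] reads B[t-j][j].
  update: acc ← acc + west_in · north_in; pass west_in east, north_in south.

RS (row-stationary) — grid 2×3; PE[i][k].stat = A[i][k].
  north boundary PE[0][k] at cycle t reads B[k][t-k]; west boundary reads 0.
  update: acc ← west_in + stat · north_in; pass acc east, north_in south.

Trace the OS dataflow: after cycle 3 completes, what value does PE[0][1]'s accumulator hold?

OS 2×2: PE[0][1] cycle-by-cycle (with neighbour feeds):
  [0] (0,0) acc=15 (h:3 v:5)
  [0] (0,1) acc=0 (h:0 v:0)
  [1] (0,0) acc=24 (h:9 v:1)
  [1] (0,1) acc=15 (h:3 v:5)
  [2] (0,0) acc=26 (h:2 v:1)
  [2] (0,1) acc=60 (h:9 v:5)
  [3] (0,0) acc=26 (h:0 v:0)
  [3] (0,1) acc=68 (h:2 v:4)

PE[0][1].acc = 68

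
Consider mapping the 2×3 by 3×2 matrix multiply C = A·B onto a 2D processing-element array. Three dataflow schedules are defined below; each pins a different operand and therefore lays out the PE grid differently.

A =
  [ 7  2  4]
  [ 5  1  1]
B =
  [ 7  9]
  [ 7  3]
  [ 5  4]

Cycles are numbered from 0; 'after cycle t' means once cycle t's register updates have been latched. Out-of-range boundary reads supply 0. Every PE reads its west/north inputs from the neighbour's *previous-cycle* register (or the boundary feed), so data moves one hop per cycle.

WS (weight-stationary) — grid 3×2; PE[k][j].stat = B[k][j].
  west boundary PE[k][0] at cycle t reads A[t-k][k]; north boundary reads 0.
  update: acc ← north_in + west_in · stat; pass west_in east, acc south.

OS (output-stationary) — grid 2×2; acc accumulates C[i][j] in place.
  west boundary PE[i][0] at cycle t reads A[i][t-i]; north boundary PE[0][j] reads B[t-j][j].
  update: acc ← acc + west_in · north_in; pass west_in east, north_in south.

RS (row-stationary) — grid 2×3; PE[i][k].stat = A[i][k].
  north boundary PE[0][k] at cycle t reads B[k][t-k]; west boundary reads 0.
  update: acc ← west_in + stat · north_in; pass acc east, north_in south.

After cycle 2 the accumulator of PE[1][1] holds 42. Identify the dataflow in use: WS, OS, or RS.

dataflow = RS

Under WS (3×2), PE[1][1]:
  after 0 — PE[1][1] acc=0, pass-E 0, pass-S 0
  after 1 — PE[1][1] acc=0, pass-E 0, pass-S 0
  after 2 — PE[1][1] acc=69, pass-E 2, pass-S 69
Under OS (2×2), PE[1][1]:
  after 0 — PE[1][1] acc=0, pass-E 0, pass-S 0
  after 1 — PE[1][1] acc=0, pass-E 0, pass-S 0
  after 2 — PE[1][1] acc=45, pass-E 5, pass-S 9
Under RS (2×3), PE[1][1]:
  after 0 — PE[1][1] acc=0, pass-E 0, pass-S 0
  after 1 — PE[1][1] acc=0, pass-E 0, pass-S 0
  after 2 — PE[1][1] acc=42, pass-E 42, pass-S 7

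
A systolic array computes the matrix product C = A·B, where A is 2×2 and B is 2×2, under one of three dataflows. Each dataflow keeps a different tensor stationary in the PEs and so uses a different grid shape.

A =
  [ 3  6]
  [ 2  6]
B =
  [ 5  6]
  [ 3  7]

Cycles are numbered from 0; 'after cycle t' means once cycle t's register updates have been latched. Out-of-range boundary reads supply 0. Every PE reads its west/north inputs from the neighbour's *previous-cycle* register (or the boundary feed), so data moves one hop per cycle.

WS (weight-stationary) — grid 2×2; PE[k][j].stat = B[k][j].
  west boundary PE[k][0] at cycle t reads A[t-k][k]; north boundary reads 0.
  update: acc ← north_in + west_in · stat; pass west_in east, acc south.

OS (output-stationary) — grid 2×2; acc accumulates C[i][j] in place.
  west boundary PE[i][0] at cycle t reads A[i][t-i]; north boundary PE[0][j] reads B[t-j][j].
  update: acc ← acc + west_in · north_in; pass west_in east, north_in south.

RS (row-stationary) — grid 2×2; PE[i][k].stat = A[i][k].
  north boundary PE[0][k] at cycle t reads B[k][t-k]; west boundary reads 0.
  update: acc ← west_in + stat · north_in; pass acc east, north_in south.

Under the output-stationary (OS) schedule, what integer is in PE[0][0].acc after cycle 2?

PE[0][0].acc = 33

OS on a 2×2 grid — tracing PE[0][0] and its feeders:
  c0 r0c0: 15 / 3 / 5
  c1 r0c0: 33 / 6 / 3
  c2 r0c0: 33 / 0 / 0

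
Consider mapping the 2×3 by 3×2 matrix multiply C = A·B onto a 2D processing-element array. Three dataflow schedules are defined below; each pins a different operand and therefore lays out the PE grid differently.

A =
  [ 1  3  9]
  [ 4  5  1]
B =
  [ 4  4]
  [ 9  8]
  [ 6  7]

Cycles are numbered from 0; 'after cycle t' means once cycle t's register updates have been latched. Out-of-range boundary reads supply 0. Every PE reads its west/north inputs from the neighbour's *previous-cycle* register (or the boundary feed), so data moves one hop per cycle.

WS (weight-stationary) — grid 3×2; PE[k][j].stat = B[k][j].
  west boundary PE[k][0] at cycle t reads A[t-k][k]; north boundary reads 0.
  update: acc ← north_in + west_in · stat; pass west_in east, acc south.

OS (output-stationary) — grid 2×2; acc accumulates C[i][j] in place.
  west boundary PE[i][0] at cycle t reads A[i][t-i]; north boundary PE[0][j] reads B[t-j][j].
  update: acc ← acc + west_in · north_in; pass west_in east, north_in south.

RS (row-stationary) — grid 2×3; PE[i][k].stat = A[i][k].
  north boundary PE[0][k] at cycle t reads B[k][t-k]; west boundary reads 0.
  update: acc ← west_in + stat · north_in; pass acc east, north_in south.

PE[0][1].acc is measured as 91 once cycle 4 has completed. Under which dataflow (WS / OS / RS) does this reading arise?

Under WS (3×2), PE[0][1]:
  cycle 0: PE[0][1] → acc 0, east 0, south 0
  cycle 1: PE[0][1] → acc 4, east 1, south 4
  cycle 2: PE[0][1] → acc 16, east 4, south 16
  cycle 3: PE[0][1] → acc 0, east 0, south 0
  cycle 4: PE[0][1] → acc 0, east 0, south 0
Under OS (2×2), PE[0][1]:
  cycle 0: PE[0][1] → acc 0, east 0, south 0
  cycle 1: PE[0][1] → acc 4, east 1, south 4
  cycle 2: PE[0][1] → acc 28, east 3, south 8
  cycle 3: PE[0][1] → acc 91, east 9, south 7
  cycle 4: PE[0][1] → acc 91, east 0, south 0
Under RS (2×3), PE[0][1]:
  cycle 0: PE[0][1] → acc 0, east 0, south 0
  cycle 1: PE[0][1] → acc 31, east 31, south 9
  cycle 2: PE[0][1] → acc 28, east 28, south 8
  cycle 3: PE[0][1] → acc 0, east 0, south 0
  cycle 4: PE[0][1] → acc 0, east 0, south 0

dataflow = OS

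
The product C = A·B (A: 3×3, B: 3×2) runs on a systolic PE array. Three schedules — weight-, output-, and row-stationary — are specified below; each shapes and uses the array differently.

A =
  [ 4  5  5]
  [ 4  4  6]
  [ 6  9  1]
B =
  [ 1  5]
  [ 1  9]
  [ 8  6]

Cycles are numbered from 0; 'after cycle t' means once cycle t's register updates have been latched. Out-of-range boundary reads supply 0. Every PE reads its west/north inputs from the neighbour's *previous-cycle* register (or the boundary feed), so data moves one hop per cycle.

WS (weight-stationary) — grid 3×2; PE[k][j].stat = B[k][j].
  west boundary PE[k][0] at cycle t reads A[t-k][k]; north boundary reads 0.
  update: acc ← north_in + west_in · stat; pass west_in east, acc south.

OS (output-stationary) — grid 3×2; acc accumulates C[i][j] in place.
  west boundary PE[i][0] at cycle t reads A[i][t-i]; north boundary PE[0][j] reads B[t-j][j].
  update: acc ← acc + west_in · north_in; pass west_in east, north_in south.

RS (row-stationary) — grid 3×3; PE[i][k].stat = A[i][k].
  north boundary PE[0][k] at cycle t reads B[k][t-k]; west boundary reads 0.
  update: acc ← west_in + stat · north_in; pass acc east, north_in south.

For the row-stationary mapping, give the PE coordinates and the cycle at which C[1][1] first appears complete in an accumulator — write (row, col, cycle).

(row, col, cycle) = (1, 2, 4)

Under RS, C[1][1] lands at PE[1][2]:
  c0 r1c2: 0 / 0 / 0
  c1 r1c2: 0 / 0 / 0
  c2 r1c2: 0 / 0 / 0
  c3 r1c2: 56 / 56 / 8
  c4 r1c2: 92 / 92 / 6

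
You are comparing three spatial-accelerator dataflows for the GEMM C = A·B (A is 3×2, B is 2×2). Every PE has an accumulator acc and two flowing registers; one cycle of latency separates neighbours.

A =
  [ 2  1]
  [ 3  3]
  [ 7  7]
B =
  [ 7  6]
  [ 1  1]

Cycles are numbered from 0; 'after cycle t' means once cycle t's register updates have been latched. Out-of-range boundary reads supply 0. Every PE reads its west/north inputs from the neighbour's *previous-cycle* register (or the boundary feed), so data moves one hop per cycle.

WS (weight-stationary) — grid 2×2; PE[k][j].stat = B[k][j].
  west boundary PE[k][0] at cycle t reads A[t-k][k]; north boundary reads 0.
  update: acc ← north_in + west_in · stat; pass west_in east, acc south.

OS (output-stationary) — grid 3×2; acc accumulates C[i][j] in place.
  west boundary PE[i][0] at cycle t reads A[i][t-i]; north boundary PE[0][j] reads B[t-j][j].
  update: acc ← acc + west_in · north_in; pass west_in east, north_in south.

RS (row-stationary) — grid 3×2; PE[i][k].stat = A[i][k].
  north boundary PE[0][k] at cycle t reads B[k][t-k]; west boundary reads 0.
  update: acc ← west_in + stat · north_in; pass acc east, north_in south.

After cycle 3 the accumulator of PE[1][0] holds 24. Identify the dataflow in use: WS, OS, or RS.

dataflow = OS

— WS: 2×2; PE[1][0] trace:
  [0] (1,0) acc=0 (h:0 v:0)
  [1] (1,0) acc=15 (h:1 v:15)
  [2] (1,0) acc=24 (h:3 v:24)
  [3] (1,0) acc=56 (h:7 v:56)
— OS: 3×2; PE[1][0] trace:
  [0] (1,0) acc=0 (h:0 v:0)
  [1] (1,0) acc=21 (h:3 v:7)
  [2] (1,0) acc=24 (h:3 v:1)
  [3] (1,0) acc=24 (h:0 v:0)
— RS: 3×2; PE[1][0] trace:
  [0] (1,0) acc=0 (h:0 v:0)
  [1] (1,0) acc=21 (h:21 v:7)
  [2] (1,0) acc=18 (h:18 v:6)
  [3] (1,0) acc=0 (h:0 v:0)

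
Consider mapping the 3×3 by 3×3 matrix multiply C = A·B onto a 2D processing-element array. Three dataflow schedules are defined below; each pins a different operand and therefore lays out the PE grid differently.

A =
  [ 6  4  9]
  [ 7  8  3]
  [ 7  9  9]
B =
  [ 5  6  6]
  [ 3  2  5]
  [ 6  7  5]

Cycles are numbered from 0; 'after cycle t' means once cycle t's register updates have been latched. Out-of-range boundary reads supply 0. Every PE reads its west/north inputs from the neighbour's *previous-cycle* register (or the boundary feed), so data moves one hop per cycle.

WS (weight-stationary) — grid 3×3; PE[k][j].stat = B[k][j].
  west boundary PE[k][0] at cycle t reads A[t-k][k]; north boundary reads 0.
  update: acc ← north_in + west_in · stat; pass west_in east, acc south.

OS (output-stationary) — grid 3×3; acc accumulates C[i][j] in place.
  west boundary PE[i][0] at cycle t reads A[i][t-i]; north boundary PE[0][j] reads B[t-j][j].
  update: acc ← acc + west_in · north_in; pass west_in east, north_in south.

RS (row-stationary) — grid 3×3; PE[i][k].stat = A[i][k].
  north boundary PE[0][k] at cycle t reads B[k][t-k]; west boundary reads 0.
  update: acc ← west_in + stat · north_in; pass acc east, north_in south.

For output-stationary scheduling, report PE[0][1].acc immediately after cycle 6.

PE[0][1].acc = 107

OS (3×3). Following PE[0][1] plus its west/north inputs:
  step 0 · PE0,0: acc=30; fwd→6 fwd↓5
  step 0 · PE0,1: acc=0; fwd→0 fwd↓0
  step 1 · PE0,0: acc=42; fwd→4 fwd↓3
  step 1 · PE0,1: acc=36; fwd→6 fwd↓6
  step 2 · PE0,0: acc=96; fwd→9 fwd↓6
  step 2 · PE0,1: acc=44; fwd→4 fwd↓2
  step 3 · PE0,0: acc=96; fwd→0 fwd↓0
  step 3 · PE0,1: acc=107; fwd→9 fwd↓7
  step 4 · PE0,0: acc=96; fwd→0 fwd↓0
  step 4 · PE0,1: acc=107; fwd→0 fwd↓0
  step 5 · PE0,0: acc=96; fwd→0 fwd↓0
  step 5 · PE0,1: acc=107; fwd→0 fwd↓0
  step 6 · PE0,0: acc=96; fwd→0 fwd↓0
  step 6 · PE0,1: acc=107; fwd→0 fwd↓0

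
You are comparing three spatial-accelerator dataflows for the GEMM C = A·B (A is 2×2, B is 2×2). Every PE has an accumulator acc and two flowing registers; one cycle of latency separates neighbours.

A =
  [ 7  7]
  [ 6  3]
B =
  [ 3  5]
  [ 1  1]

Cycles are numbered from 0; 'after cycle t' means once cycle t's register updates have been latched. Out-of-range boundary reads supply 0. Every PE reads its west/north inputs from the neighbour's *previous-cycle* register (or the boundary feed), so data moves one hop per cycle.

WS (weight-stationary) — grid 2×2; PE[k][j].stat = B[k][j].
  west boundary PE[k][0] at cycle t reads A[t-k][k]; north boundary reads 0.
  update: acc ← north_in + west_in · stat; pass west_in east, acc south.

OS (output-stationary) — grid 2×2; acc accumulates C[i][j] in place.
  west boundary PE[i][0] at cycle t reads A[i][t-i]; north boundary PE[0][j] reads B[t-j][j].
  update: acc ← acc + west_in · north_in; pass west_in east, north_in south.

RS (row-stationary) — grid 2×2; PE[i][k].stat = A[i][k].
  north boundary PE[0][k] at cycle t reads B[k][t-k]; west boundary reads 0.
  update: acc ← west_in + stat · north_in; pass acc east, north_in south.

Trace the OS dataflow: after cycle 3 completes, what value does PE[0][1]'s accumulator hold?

PE[0][1].acc = 42

OS 2×2: PE[0][1] cycle-by-cycle (with neighbour feeds):
  0: (0,0).acc=21  regs=<7,3>
  0: (0,1).acc=0  regs=<0,0>
  1: (0,0).acc=28  regs=<7,1>
  1: (0,1).acc=35  regs=<7,5>
  2: (0,0).acc=28  regs=<0,0>
  2: (0,1).acc=42  regs=<7,1>
  3: (0,0).acc=28  regs=<0,0>
  3: (0,1).acc=42  regs=<0,0>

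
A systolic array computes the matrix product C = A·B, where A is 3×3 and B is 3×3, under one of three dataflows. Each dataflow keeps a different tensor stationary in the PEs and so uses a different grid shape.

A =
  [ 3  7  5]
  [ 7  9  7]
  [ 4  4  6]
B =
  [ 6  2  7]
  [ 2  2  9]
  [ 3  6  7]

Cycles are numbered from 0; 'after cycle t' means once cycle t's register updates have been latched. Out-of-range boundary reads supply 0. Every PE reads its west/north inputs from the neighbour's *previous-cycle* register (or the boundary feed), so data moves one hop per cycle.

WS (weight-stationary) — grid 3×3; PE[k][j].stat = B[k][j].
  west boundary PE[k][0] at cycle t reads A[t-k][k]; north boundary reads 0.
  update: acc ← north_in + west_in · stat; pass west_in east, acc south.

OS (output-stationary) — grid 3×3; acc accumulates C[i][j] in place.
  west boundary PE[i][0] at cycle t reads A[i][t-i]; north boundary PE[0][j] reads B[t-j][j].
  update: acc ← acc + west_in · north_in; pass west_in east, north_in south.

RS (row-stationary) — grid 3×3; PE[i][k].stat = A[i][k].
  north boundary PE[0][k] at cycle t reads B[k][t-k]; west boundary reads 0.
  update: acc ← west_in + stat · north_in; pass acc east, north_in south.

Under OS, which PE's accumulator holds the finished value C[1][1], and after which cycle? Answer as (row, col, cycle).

OS — PE[1][1] is where C[1][1] collects:
  0: (1,1).acc=0  regs=<0,0>
  1: (1,1).acc=0  regs=<0,0>
  2: (1,1).acc=14  regs=<7,2>
  3: (1,1).acc=32  regs=<9,2>
  4: (1,1).acc=74  regs=<7,6>

(row, col, cycle) = (1, 1, 4)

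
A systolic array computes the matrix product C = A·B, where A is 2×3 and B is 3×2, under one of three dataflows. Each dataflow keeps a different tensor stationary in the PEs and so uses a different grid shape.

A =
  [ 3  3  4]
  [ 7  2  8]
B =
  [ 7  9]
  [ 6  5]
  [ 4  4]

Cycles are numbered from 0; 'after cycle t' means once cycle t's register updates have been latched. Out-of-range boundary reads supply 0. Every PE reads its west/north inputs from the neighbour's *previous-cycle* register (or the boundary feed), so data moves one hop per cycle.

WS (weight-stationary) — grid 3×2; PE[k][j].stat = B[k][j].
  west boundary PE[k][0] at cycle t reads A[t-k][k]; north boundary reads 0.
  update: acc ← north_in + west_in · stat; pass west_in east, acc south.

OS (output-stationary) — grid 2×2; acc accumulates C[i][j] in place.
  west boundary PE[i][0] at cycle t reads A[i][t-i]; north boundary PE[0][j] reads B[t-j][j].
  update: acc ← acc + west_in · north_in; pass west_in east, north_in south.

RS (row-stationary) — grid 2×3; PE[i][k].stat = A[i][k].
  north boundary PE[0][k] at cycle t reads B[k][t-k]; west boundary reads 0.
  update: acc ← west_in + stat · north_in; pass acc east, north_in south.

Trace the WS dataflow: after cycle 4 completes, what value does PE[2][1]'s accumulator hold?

WS (3×2). Following PE[2][1] plus its west/north inputs:
  after 0 — PE[1][1] acc=0, pass-E 0, pass-S 0
  after 0 — PE[2][0] acc=0, pass-E 0, pass-S 0
  after 0 — PE[2][1] acc=0, pass-E 0, pass-S 0
  after 1 — PE[1][1] acc=0, pass-E 0, pass-S 0
  after 1 — PE[2][0] acc=0, pass-E 0, pass-S 0
  after 1 — PE[2][1] acc=0, pass-E 0, pass-S 0
  after 2 — PE[1][1] acc=42, pass-E 3, pass-S 42
  after 2 — PE[2][0] acc=55, pass-E 4, pass-S 55
  after 2 — PE[2][1] acc=0, pass-E 0, pass-S 0
  after 3 — PE[1][1] acc=73, pass-E 2, pass-S 73
  after 3 — PE[2][0] acc=93, pass-E 8, pass-S 93
  after 3 — PE[2][1] acc=58, pass-E 4, pass-S 58
  after 4 — PE[1][1] acc=0, pass-E 0, pass-S 0
  after 4 — PE[2][0] acc=0, pass-E 0, pass-S 0
  after 4 — PE[2][1] acc=105, pass-E 8, pass-S 105

PE[2][1].acc = 105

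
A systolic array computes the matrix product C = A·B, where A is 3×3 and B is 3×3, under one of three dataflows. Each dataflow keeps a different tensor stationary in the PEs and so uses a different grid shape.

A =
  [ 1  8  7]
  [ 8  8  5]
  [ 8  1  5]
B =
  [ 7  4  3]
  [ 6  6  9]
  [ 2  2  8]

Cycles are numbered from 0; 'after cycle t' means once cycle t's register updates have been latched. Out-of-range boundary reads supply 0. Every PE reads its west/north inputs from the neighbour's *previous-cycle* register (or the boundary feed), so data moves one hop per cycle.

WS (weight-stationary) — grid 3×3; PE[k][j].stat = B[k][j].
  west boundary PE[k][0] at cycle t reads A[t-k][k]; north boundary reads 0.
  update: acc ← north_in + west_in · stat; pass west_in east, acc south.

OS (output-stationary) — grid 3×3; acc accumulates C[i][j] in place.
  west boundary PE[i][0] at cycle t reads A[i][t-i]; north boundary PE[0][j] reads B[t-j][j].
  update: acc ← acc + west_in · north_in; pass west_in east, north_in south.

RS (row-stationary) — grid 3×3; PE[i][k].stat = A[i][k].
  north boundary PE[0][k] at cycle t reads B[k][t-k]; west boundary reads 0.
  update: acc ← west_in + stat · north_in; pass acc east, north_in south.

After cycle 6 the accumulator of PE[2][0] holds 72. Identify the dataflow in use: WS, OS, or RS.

WS [3×3] PE[2][0] across cycles:
  t=0 PE[2][0]: acc=0 h=0 v=0
  t=1 PE[2][0]: acc=0 h=0 v=0
  t=2 PE[2][0]: acc=69 h=7 v=69
  t=3 PE[2][0]: acc=114 h=5 v=114
  t=4 PE[2][0]: acc=72 h=5 v=72
  t=5 PE[2][0]: acc=0 h=0 v=0
  t=6 PE[2][0]: acc=0 h=0 v=0
OS [3×3] PE[2][0] across cycles:
  t=0 PE[2][0]: acc=0 h=0 v=0
  t=1 PE[2][0]: acc=0 h=0 v=0
  t=2 PE[2][0]: acc=56 h=8 v=7
  t=3 PE[2][0]: acc=62 h=1 v=6
  t=4 PE[2][0]: acc=72 h=5 v=2
  t=5 PE[2][0]: acc=72 h=0 v=0
  t=6 PE[2][0]: acc=72 h=0 v=0
RS [3×3] PE[2][0] across cycles:
  t=0 PE[2][0]: acc=0 h=0 v=0
  t=1 PE[2][0]: acc=0 h=0 v=0
  t=2 PE[2][0]: acc=56 h=56 v=7
  t=3 PE[2][0]: acc=32 h=32 v=4
  t=4 PE[2][0]: acc=24 h=24 v=3
  t=5 PE[2][0]: acc=0 h=0 v=0
  t=6 PE[2][0]: acc=0 h=0 v=0

dataflow = OS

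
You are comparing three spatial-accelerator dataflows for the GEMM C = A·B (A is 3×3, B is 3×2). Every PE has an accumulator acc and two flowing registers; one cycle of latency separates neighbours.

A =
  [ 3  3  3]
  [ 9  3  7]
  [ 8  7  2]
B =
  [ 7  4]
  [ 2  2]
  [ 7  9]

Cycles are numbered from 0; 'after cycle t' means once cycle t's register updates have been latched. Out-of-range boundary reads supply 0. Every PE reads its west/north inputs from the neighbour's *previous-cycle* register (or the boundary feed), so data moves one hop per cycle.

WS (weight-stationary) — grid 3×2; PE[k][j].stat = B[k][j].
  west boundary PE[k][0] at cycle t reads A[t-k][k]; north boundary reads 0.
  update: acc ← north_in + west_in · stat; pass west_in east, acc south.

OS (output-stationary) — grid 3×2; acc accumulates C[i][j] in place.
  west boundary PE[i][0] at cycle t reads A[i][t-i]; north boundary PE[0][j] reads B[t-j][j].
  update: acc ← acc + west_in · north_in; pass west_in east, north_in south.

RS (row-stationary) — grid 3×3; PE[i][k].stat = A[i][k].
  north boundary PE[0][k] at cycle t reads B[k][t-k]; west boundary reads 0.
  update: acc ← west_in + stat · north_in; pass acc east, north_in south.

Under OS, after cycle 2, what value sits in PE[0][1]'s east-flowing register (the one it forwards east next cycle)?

OS 3×2: PE[0][1] cycle-by-cycle (with neighbour feeds):
  @0  [0,0]  acc 21  |  →3  ↓7
  @0  [0,1]  acc 0  |  →0  ↓0
  @1  [0,0]  acc 27  |  →3  ↓2
  @1  [0,1]  acc 12  |  →3  ↓4
  @2  [0,0]  acc 48  |  →3  ↓7
  @2  [0,1]  acc 18  |  →3  ↓2

register = 3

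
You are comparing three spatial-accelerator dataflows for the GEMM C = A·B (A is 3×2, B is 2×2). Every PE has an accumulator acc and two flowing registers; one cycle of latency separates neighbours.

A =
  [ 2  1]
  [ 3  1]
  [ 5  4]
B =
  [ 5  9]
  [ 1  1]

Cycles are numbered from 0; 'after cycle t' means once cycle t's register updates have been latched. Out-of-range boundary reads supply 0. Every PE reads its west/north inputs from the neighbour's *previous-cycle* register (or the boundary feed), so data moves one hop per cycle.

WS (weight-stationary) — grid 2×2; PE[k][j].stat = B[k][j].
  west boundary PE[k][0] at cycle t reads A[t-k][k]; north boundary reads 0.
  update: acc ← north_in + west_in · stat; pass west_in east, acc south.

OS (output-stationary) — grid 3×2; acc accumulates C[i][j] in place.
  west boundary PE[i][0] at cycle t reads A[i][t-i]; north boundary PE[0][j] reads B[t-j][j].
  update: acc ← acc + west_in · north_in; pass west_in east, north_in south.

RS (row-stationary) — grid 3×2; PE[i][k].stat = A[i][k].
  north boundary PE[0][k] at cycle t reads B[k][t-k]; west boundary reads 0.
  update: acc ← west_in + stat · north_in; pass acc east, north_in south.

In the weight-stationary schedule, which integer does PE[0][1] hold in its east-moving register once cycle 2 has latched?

register = 3

WS 2×2: PE[0][1] cycle-by-cycle (with neighbour feeds):
  t=0 PE[0][0]: acc=10 h=2 v=10
  t=0 PE[0][1]: acc=0 h=0 v=0
  t=1 PE[0][0]: acc=15 h=3 v=15
  t=1 PE[0][1]: acc=18 h=2 v=18
  t=2 PE[0][0]: acc=25 h=5 v=25
  t=2 PE[0][1]: acc=27 h=3 v=27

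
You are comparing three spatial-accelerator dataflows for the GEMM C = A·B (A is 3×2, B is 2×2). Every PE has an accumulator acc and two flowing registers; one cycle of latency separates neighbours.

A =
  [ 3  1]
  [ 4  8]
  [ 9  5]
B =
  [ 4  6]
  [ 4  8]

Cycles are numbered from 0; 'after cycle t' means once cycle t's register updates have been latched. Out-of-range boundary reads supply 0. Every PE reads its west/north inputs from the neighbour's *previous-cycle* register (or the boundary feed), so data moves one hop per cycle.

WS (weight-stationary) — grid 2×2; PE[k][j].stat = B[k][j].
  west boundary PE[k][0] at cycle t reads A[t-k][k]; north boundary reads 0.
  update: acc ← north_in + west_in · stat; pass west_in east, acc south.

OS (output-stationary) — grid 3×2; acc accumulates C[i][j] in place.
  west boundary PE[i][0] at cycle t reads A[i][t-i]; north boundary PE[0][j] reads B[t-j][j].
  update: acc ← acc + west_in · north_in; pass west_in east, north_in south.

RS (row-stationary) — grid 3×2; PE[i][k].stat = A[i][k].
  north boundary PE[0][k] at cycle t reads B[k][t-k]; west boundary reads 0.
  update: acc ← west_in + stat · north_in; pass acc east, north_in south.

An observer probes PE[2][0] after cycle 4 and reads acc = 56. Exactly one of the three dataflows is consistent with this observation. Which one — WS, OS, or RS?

dataflow = OS

WS: PE[2][0] is outside its 2×2 grid.
OS (3×2 grid), PE[2][0]:
  after 0 — PE[2][0] acc=0, pass-E 0, pass-S 0
  after 1 — PE[2][0] acc=0, pass-E 0, pass-S 0
  after 2 — PE[2][0] acc=36, pass-E 9, pass-S 4
  after 3 — PE[2][0] acc=56, pass-E 5, pass-S 4
  after 4 — PE[2][0] acc=56, pass-E 0, pass-S 0
RS (3×2 grid), PE[2][0]:
  after 0 — PE[2][0] acc=0, pass-E 0, pass-S 0
  after 1 — PE[2][0] acc=0, pass-E 0, pass-S 0
  after 2 — PE[2][0] acc=36, pass-E 36, pass-S 4
  after 3 — PE[2][0] acc=54, pass-E 54, pass-S 6
  after 4 — PE[2][0] acc=0, pass-E 0, pass-S 0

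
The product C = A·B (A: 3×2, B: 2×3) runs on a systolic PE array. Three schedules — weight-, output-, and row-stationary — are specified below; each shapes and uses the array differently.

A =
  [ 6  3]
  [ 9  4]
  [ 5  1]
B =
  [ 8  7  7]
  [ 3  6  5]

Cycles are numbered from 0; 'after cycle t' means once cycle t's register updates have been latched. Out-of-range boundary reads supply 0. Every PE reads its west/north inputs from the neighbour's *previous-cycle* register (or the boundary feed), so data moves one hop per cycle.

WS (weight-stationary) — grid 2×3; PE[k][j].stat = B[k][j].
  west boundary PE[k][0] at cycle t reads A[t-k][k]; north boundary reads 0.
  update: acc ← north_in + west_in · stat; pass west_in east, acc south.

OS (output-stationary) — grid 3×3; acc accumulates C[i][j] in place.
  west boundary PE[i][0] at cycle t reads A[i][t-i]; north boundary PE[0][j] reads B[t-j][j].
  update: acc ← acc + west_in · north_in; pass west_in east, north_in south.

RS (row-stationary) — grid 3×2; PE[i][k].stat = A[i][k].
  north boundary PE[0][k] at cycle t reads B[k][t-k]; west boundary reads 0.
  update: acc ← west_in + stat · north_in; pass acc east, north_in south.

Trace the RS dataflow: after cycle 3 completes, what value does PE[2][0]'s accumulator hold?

Tracing RS — 3×2 array, target PE[2][0]:
  @0  [1,0]  acc 0  |  →0  ↓0
  @0  [2,0]  acc 0  |  →0  ↓0
  @1  [1,0]  acc 72  |  →72  ↓8
  @1  [2,0]  acc 0  |  →0  ↓0
  @2  [1,0]  acc 63  |  →63  ↓7
  @2  [2,0]  acc 40  |  →40  ↓8
  @3  [1,0]  acc 63  |  →63  ↓7
  @3  [2,0]  acc 35  |  →35  ↓7

PE[2][0].acc = 35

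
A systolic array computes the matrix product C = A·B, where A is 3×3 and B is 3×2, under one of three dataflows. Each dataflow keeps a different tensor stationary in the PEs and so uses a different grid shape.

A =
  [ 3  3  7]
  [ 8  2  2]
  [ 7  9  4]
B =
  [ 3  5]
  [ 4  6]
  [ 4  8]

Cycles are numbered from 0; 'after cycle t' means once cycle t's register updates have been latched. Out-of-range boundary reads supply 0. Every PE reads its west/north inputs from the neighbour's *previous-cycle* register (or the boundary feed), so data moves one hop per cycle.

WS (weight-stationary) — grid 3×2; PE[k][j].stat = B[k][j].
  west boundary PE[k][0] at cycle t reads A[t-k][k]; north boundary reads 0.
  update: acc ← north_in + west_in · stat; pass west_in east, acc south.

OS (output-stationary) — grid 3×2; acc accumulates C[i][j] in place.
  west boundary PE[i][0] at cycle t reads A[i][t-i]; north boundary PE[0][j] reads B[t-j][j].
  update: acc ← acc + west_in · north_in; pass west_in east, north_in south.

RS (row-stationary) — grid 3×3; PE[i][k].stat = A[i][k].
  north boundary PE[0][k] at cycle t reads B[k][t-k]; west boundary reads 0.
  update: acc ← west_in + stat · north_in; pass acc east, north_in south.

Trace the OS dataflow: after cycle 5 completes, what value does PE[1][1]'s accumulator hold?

OS 3×2: PE[1][1] cycle-by-cycle (with neighbour feeds):
  cycle 0: PE[0][1] → acc 0, east 0, south 0
  cycle 0: PE[1][0] → acc 0, east 0, south 0
  cycle 0: PE[1][1] → acc 0, east 0, south 0
  cycle 1: PE[0][1] → acc 15, east 3, south 5
  cycle 1: PE[1][0] → acc 24, east 8, south 3
  cycle 1: PE[1][1] → acc 0, east 0, south 0
  cycle 2: PE[0][1] → acc 33, east 3, south 6
  cycle 2: PE[1][0] → acc 32, east 2, south 4
  cycle 2: PE[1][1] → acc 40, east 8, south 5
  cycle 3: PE[0][1] → acc 89, east 7, south 8
  cycle 3: PE[1][0] → acc 40, east 2, south 4
  cycle 3: PE[1][1] → acc 52, east 2, south 6
  cycle 4: PE[0][1] → acc 89, east 0, south 0
  cycle 4: PE[1][0] → acc 40, east 0, south 0
  cycle 4: PE[1][1] → acc 68, east 2, south 8
  cycle 5: PE[0][1] → acc 89, east 0, south 0
  cycle 5: PE[1][0] → acc 40, east 0, south 0
  cycle 5: PE[1][1] → acc 68, east 0, south 0

PE[1][1].acc = 68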